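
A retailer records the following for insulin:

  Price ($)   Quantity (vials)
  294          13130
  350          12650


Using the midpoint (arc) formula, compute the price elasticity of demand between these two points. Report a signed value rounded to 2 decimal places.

%ΔQ = (12650 − 13130) / [(13130 + 12650)/2] = -480/12890 = -0.037238…
%ΔP = (350 − 294) / [(294 + 350)/2] = 56/322 = 0.173913…
Arc Ed = %ΔQ / %ΔP = (-480/12890) / (56/322) = -0.2141…

-0.21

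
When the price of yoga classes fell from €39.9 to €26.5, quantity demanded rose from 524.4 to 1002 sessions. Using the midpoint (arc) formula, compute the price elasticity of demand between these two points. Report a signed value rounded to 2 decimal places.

-1.55

%ΔQ = (1002 − 524.4) / [(524.4 + 1002)/2] = 477.6/763.2 = 0.625786…
%ΔP = (26.5 − 39.9) / [(39.9 + 26.5)/2] = -13.4/33.2 = -0.403614…
Arc Ed = %ΔQ / %ΔP = (477.6/763.2) / (-13.4/33.2) = -1.5504…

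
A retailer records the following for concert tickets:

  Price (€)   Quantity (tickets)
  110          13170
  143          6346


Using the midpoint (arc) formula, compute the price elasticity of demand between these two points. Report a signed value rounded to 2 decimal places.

-2.68

%ΔQ = (6346 − 13170) / [(13170 + 6346)/2] = -6824/9758 = -0.699323…
%ΔP = (143 − 110) / [(110 + 143)/2] = 33/126.5 = 0.260869…
Arc Ed = %ΔQ / %ΔP = (-6824/9758) / (33/126.5) = -2.6807…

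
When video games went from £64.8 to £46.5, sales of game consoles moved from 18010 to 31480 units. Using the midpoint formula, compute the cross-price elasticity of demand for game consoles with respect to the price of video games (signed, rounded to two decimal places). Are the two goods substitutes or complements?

-1.66; complements

%ΔQ_{game consoles} = (31480 − 18010)/avg = 13470/24745 = 0.544352…
%ΔP_{video games} = (46.5 − 64.8)/avg = -18.3/55.65 = -0.328840…
E_cross = (13470/24745) / (-18.3/55.65) = -1.6553…
E_cross < 0 ⇒ the goods are complements.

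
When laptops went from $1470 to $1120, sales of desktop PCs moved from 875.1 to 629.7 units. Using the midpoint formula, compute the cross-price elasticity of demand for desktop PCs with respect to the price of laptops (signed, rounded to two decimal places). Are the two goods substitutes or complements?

1.21; substitutes

%ΔQ_{desktop PCs} = (629.7 − 875.1)/avg = -245.4/752.4 = -0.326156…
%ΔP_{laptops} = (1120 − 1470)/avg = -350/1295 = -0.270270…
E_cross = (-245.4/752.4) / (-350/1295) = 1.2067…
E_cross > 0 ⇒ the goods are substitutes.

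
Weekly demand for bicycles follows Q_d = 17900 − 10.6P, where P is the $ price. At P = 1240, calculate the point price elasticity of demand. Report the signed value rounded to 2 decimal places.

dQ_d/dP = −10.6. At P = 1240, Q_d = 17900 − 10.6(1240) = 4756.
Ed = (dQ_d/dP)·(P/Q_d) = −10.6 × (1240/4756) = -2.7636…

-2.76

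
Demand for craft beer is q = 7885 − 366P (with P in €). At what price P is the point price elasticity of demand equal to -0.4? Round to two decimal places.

Ed = −366P/(7885 − 366P). Set this equal to -0.4:
366P = 0.4·(7885 − 366P) ⇒ 366P(1 + 0.4) = 0.4·7885
P = 0.4·7885 / (366·1.4) = 6.1553…

6.16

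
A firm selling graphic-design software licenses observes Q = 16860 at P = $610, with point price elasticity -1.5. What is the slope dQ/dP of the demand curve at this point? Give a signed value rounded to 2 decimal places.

Ed = (dQ/dP)·(P/Q) ⇒ dQ/dP = Ed·Q/P = (-1.5)·16860/610 = -41.4590…

-41.46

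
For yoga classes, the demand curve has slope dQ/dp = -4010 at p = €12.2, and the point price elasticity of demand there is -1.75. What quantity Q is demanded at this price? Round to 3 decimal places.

Ed = (dQ/dp)·(p/Q) ⇒ Q = (dQ/dp)·p/Ed = (-4010)·12.2/(-1.75) = 27955.42857…

27955.429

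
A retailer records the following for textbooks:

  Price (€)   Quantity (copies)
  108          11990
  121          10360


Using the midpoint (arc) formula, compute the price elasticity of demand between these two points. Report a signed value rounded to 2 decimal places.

%ΔQ = (10360 − 11990) / [(11990 + 10360)/2] = -1630/11175 = -0.145861…
%ΔP = (121 − 108) / [(108 + 121)/2] = 13/114.5 = 0.113537…
Arc Ed = %ΔQ / %ΔP = (-1630/11175) / (13/114.5) = -1.2847…

-1.28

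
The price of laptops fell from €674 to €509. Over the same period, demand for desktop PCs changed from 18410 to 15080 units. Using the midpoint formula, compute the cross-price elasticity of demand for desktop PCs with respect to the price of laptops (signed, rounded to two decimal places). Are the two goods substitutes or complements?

%ΔQ_{desktop PCs} = (15080 − 18410)/avg = -3330/16745 = -0.198865…
%ΔP_{laptops} = (509 − 674)/avg = -165/591.5 = -0.278951…
E_cross = (-3330/16745) / (-165/591.5) = 0.7129…
E_cross > 0 ⇒ the goods are substitutes.

0.71; substitutes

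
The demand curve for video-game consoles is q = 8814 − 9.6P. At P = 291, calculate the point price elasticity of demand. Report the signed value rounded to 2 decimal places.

-0.46

dq/dP = −9.6. At P = 291, q = 8814 − 9.6(291) = 6020.4.
Ed = (dq/dP)·(P/q) = −9.6 × (291/6020.4) = -0.4640…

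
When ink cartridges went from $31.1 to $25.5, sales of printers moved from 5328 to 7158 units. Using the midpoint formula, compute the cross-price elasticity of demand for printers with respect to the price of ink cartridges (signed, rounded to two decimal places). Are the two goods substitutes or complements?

-1.48; complements

%ΔQ_{printers} = (7158 − 5328)/avg = 1830/6243 = 0.293128…
%ΔP_{ink cartridges} = (25.5 − 31.1)/avg = -5.6/28.3 = -0.197879…
E_cross = (1830/6243) / (-5.6/28.3) = -1.4813…
E_cross < 0 ⇒ the goods are complements.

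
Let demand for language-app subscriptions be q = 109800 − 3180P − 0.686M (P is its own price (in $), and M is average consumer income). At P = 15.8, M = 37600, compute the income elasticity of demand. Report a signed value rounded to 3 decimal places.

-0.764

At the given values, q = 109800 − 3180(15.8) − 0.686(37600) = 33762.4.
∂q/∂M = -0.686.
E = (-0.686) × (37600/33762.4) = -0.76397…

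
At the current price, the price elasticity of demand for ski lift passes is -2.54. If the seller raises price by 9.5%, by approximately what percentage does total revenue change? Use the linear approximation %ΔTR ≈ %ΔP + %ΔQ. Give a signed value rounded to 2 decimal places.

-14.63%

%ΔQ ≈ Ed × %ΔP = (-2.54) × (+9.5%) = -24.1300%
%ΔTR ≈ %ΔP + %ΔQ = (+9.5%) + (-24.1300%) = -14.6300%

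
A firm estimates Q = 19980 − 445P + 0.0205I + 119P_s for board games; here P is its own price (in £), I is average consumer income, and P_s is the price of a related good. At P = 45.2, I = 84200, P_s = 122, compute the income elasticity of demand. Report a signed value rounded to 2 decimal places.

0.11

At the given values, Q = 19980 − 445(45.2) + 0.0205(84200) + 119(122) = 16110.1.
∂Q/∂I = 0.0205.
E = (0.0205) × (84200/16110.1) = 0.1071…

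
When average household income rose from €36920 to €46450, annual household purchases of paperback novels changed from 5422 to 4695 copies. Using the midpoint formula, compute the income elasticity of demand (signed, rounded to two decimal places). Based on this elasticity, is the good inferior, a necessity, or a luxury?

%ΔQ = (4695 − 5422)/[( 5422 + 4695)/2] = -727/5058.5 = -0.143718…
%ΔIncome = (46450 − 36920)/[( 36920 + 46450)/2] = 9530/41685 = 0.228619…
E_income = (-727/5058.5) / (9530/41685) = -0.6286…
E_income < 0 ⇒ inferior good.

-0.63; inferior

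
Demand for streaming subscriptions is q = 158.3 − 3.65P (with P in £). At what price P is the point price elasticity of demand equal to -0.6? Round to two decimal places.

16.26

Ed = −3.65P/(158.3 − 3.65P). Set this equal to -0.6:
3.65P = 0.6·(158.3 − 3.65P) ⇒ 3.65P(1 + 0.6) = 0.6·158.3
P = 0.6·158.3 / (3.65·1.6) = 16.2636…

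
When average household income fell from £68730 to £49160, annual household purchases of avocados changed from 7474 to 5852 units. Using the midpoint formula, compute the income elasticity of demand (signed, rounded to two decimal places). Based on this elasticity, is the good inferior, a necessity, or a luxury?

0.73; necessity

%ΔQ = (5852 − 7474)/[( 7474 + 5852)/2] = -1622/6663 = -0.243433…
%ΔIncome = (49160 − 68730)/[( 68730 + 49160)/2] = -19570/58945 = -0.332004…
E_income = (-1622/6663) / (-19570/58945) = 0.7332…
0 < E_income < 1 ⇒ normal good, necessity.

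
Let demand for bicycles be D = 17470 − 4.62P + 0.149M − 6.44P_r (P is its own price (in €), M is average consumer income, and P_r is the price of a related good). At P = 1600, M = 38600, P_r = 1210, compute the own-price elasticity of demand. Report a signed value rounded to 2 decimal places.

-0.92

At the given values, D = 17470 − 4.62(1600) + 0.149(38600) − 6.44(1210) = 8037.
∂D/∂P = −4.62.
E = (-4.62) × (1600/8037) = -0.9197…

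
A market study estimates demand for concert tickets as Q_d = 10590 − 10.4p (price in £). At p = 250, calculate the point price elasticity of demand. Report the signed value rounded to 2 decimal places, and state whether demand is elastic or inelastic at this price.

dQ_d/dp = −10.4. At p = 250, Q_d = 10590 − 10.4(250) = 7990.
Ed = (dQ_d/dp)·(p/Q_d) = −10.4 × (250/7990) = -0.3254…
|Ed| = 0.33 < 1, so demand is inelastic.

-0.33; inelastic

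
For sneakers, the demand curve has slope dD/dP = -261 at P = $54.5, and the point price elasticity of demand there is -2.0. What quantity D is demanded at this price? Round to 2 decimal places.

7112.25

Ed = (dD/dP)·(P/D) ⇒ D = (dD/dP)·P/Ed = (-261)·54.5/(-2.0) = 7112.25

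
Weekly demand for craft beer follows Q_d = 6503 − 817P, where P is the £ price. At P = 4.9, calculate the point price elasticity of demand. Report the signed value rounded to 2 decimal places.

-1.60

dQ_d/dP = −817. At P = 4.9, Q_d = 6503 − 817(4.9) = 2499.7.
Ed = (dQ_d/dP)·(P/Q_d) = −817 × (4.9/2499.7) = -1.6015…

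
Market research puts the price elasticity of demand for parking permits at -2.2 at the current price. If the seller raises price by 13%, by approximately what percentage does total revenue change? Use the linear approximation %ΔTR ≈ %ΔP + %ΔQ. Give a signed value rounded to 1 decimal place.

%ΔQ ≈ Ed × %ΔP = (-2.2) × (+13%) = -28.6000%
%ΔTR ≈ %ΔP + %ΔQ = (+13%) + (-28.6000%) = -15.6000%

-15.6%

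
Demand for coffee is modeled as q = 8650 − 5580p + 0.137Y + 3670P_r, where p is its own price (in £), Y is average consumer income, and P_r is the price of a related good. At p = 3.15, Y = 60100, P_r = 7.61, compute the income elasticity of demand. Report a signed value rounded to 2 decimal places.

At the given values, q = 8650 − 5580(3.15) + 0.137(60100) + 3670(7.61) = 27235.4.
∂q/∂Y = 0.137.
E = (0.137) × (60100/27235.4) = 0.3023…

0.30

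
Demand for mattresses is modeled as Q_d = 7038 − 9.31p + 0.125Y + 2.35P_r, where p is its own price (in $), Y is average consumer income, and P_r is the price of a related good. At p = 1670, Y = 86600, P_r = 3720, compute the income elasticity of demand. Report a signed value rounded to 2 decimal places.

0.98

At the given values, Q_d = 7038 − 9.31(1670) + 0.125(86600) + 2.35(3720) = 11057.3.
∂Q_d/∂Y = 0.125.
E = (0.125) × (86600/11057.3) = 0.9789…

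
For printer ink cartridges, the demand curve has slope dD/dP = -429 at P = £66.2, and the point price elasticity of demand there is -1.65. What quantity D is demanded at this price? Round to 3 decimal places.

Ed = (dD/dP)·(P/D) ⇒ D = (dD/dP)·P/Ed = (-429)·66.2/(-1.65) = 17212

17212.000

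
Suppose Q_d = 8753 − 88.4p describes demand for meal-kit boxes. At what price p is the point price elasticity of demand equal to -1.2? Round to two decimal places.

Ed = −88.4p/(8753 − 88.4p). Set this equal to -1.2:
88.4p = 1.2·(8753 − 88.4p) ⇒ 88.4p(1 + 1.2) = 1.2·8753
p = 1.2·8753 / (88.4·2.2) = 54.0086…

54.01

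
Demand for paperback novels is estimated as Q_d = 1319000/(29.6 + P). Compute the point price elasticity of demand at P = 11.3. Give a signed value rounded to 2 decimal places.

dQ_d/dP = −1319000/(29.6 + P)² = -788.494. At P = 11.3, Q_d = 32249.4.
Ed = (dQ_d/dP)·(P/Q_d) = (-788.494) × (11.3/32249.4) = -0.2762…

-0.28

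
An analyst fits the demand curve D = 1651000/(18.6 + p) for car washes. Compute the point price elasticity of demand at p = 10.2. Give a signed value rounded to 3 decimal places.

dD/dp = −1651000/(18.6 + p)² = -1990.5. At p = 10.2, D = 57326.4.
Ed = (dD/dp)·(p/D) = (-1990.5) × (10.2/57326.4) = -0.35416…

-0.354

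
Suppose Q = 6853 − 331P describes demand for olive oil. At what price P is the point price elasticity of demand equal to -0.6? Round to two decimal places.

Ed = −331P/(6853 − 331P). Set this equal to -0.6:
331P = 0.6·(6853 − 331P) ⇒ 331P(1 + 0.6) = 0.6·6853
P = 0.6·6853 / (331·1.6) = 7.7639…

7.76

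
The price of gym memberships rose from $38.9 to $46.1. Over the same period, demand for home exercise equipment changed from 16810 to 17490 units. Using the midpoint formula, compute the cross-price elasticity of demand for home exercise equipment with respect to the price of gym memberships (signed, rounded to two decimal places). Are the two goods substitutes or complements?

0.23; substitutes

%ΔQ_{home exercise equipment} = (17490 − 16810)/avg = 680/17150 = 0.039650…
%ΔP_{gym memberships} = (46.1 − 38.9)/avg = 7.2/42.5 = 0.169411…
E_cross = (680/17150) / (7.2/42.5) = 0.2340…
E_cross > 0 ⇒ the goods are substitutes.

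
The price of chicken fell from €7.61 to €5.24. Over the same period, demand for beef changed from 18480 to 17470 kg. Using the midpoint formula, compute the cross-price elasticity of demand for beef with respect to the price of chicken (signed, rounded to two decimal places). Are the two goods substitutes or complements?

0.15; substitutes

%ΔQ_{beef} = (17470 − 18480)/avg = -1010/17975 = -0.056189…
%ΔP_{chicken} = (5.24 − 7.61)/avg = -2.37/6.425 = -0.368871…
E_cross = (-1010/17975) / (-2.37/6.425) = 0.1523…
E_cross > 0 ⇒ the goods are substitutes.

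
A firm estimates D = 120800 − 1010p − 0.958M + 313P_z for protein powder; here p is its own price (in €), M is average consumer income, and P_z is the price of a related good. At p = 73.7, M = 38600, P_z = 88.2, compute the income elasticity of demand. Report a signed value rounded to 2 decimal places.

-1.00

At the given values, D = 120800 − 1010(73.7) − 0.958(38600) + 313(88.2) = 36990.8.
∂D/∂M = -0.958.
E = (-0.958) × (38600/36990.8) = -0.9996…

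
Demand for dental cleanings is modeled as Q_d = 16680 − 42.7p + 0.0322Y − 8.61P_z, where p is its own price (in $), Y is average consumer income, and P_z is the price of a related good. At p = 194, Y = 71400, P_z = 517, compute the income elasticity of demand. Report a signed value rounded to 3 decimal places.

0.368

At the given values, Q_d = 16680 − 42.7(194) + 0.0322(71400) − 8.61(517) = 6243.91.
∂Q_d/∂Y = 0.0322.
E = (0.0322) × (71400/6243.91) = 0.36821…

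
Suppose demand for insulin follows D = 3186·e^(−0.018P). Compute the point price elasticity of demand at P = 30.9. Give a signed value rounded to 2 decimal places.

dD/dP = −0.018·D = -32.8824. At P = 30.9, D = 1826.8.
Ed = (dD/dP)·(P/D) = (-32.8824) × (30.9/1826.8) = -0.5562

-0.56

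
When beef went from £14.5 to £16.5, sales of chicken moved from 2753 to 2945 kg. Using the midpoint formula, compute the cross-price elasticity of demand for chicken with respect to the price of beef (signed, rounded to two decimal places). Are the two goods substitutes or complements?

0.52; substitutes

%ΔQ_{chicken} = (2945 − 2753)/avg = 192/2849 = 0.067392…
%ΔP_{beef} = (16.5 − 14.5)/avg = 2/15.5 = 0.129032…
E_cross = (192/2849) / (2/15.5) = 0.5222…
E_cross > 0 ⇒ the goods are substitutes.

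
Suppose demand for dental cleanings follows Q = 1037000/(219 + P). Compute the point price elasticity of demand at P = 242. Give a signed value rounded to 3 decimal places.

dQ/dP = −1037000/(219 + P)² = -4.87952. At P = 242, Q = 2249.46.
Ed = (dQ/dP)·(P/Q) = (-4.87952) × (242/2249.46) = -0.52494…

-0.525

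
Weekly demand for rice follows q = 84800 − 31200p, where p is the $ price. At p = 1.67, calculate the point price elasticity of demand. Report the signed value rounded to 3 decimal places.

-1.594

dq/dp = −31200. At p = 1.67, q = 84800 − 31200(1.67) = 32696.
Ed = (dq/dp)·(p/q) = −31200 × (1.67/32696) = -1.59358…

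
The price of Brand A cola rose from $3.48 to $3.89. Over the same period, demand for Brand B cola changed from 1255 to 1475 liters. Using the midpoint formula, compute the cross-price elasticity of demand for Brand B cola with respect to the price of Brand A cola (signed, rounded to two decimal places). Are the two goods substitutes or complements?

%ΔQ_{Brand B cola} = (1475 − 1255)/avg = 220/1365 = 0.161172…
%ΔP_{Brand A cola} = (3.89 − 3.48)/avg = 0.41/3.685 = 0.111261…
E_cross = (220/1365) / (0.41/3.685) = 1.4485…
E_cross > 0 ⇒ the goods are substitutes.

1.45; substitutes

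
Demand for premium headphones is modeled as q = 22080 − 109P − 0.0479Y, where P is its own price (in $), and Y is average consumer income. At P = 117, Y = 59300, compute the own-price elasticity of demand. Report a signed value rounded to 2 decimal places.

-1.97

At the given values, q = 22080 − 109(117) − 0.0479(59300) = 6486.53.
∂q/∂P = −109.
E = (-109) × (117/6486.53) = -1.9660…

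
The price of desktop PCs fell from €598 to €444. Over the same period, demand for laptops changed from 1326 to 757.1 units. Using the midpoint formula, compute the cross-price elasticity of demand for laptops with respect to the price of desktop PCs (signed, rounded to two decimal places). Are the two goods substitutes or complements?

1.85; substitutes

%ΔQ_{laptops} = (757.1 − 1326)/avg = -568.9/1041.55 = -0.546205…
%ΔP_{desktop PCs} = (444 − 598)/avg = -154/521 = -0.295585…
E_cross = (-568.9/1041.55) / (-154/521) = 1.8478…
E_cross > 0 ⇒ the goods are substitutes.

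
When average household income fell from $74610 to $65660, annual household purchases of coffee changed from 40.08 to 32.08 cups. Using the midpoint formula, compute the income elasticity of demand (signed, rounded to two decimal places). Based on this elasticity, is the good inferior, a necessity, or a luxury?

%ΔQ = (32.08 − 40.08)/[( 40.08 + 32.08)/2] = -8/36.08 = -0.221729…
%ΔIncome = (65660 − 74610)/[( 74610 + 65660)/2] = -8950/70135 = -0.127611…
E_income = (-8/36.08) / (-8950/70135) = 1.7375…
E_income > 1 ⇒ normal good, luxury.

1.74; luxury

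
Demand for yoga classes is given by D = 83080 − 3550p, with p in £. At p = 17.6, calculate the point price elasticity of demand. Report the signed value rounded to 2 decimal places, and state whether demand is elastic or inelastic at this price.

dD/dp = −3550. At p = 17.6, D = 83080 − 3550(17.6) = 20600.
Ed = (dD/dp)·(p/D) = −3550 × (17.6/20600) = -3.0330…
|Ed| = 3.03 > 1, so demand is elastic.

-3.03; elastic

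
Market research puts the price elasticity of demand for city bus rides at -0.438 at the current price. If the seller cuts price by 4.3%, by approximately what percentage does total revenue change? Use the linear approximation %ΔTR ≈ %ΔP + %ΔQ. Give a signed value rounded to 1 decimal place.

%ΔQ ≈ Ed × %ΔP = (-0.438) × (-4.3%) = +1.8834%
%ΔTR ≈ %ΔP + %ΔQ = (-4.3%) + (+1.8834%) = -2.4166%

-2.4%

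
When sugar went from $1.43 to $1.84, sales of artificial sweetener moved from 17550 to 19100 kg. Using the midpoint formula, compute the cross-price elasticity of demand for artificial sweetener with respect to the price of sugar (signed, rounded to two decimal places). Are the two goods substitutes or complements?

0.34; substitutes

%ΔQ_{artificial sweetener} = (19100 − 17550)/avg = 1550/18325 = 0.084583…
%ΔP_{sugar} = (1.84 − 1.43)/avg = 0.41/1.635 = 0.250764…
E_cross = (1550/18325) / (0.41/1.635) = 0.3373…
E_cross > 0 ⇒ the goods are substitutes.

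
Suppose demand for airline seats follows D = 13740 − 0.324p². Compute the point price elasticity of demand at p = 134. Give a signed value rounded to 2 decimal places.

-1.47

dD/dp = −2·0.324·p = -86.832. At p = 134, D = 7922.256.
Ed = (dD/dp)·(p/D) = (-86.832) × (134/7922.256) = -1.4687…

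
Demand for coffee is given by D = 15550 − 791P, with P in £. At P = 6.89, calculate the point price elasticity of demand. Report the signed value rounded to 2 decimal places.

-0.54

dD/dP = −791. At P = 6.89, D = 15550 − 791(6.89) = 10100.01.
Ed = (dD/dP)·(P/D) = −791 × (6.89/10100.01) = -0.5396…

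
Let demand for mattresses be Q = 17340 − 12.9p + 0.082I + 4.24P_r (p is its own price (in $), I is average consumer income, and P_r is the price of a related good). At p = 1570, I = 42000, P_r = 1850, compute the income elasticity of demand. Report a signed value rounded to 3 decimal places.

At the given values, Q = 17340 − 12.9(1570) + 0.082(42000) + 4.24(1850) = 8375.
∂Q/∂I = 0.082.
E = (0.082) × (42000/8375) = 0.41122…

0.411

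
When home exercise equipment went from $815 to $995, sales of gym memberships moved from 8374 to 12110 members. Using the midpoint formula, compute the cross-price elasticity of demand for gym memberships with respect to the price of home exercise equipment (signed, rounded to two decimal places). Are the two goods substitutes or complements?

1.83; substitutes

%ΔQ_{gym memberships} = (12110 − 8374)/avg = 3736/10242 = 0.364772…
%ΔP_{home exercise equipment} = (995 − 815)/avg = 180/905 = 0.198895…
E_cross = (3736/10242) / (180/905) = 1.8339…
E_cross > 0 ⇒ the goods are substitutes.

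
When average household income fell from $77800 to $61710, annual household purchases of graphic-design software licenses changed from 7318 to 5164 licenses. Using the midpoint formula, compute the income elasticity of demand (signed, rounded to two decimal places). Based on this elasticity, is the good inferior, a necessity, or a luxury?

1.50; luxury

%ΔQ = (5164 − 7318)/[( 7318 + 5164)/2] = -2154/6241 = -0.345136…
%ΔIncome = (61710 − 77800)/[( 77800 + 61710)/2] = -16090/69755 = -0.230664…
E_income = (-2154/6241) / (-16090/69755) = 1.4962…
E_income > 1 ⇒ normal good, luxury.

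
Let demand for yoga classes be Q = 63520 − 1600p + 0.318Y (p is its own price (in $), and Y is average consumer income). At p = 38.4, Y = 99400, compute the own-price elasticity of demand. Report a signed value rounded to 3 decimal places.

-1.824

At the given values, Q = 63520 − 1600(38.4) + 0.318(99400) = 33689.2.
∂Q/∂p = −1600.
E = (-1600) × (38.4/33689.2) = -1.82372…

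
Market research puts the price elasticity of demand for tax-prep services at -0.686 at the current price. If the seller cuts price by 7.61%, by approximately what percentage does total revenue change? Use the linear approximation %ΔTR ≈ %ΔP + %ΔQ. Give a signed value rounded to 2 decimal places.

%ΔQ ≈ Ed × %ΔP = (-0.686) × (-7.61%) = +5.2205%
%ΔTR ≈ %ΔP + %ΔQ = (-7.61%) + (+5.2205%) = -2.3895%

-2.39%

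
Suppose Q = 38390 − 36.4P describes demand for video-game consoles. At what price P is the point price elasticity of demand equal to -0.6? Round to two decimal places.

Ed = −36.4P/(38390 − 36.4P). Set this equal to -0.6:
36.4P = 0.6·(38390 − 36.4P) ⇒ 36.4P(1 + 0.6) = 0.6·38390
P = 0.6·38390 / (36.4·1.6) = 395.5013…

395.50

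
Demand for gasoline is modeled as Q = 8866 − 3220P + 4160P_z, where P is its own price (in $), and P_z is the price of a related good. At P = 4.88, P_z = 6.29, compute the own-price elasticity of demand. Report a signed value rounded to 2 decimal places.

At the given values, Q = 8866 − 3220(4.88) + 4160(6.29) = 19318.8.
∂Q/∂P = −3220.
E = (-3220) × (4.88/19318.8) = -0.8133…

-0.81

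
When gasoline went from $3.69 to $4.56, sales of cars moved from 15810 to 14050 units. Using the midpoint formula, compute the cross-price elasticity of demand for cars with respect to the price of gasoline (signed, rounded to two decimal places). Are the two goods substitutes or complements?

-0.56; complements

%ΔQ_{cars} = (14050 − 15810)/avg = -1760/14930 = -0.117883…
%ΔP_{gasoline} = (4.56 − 3.69)/avg = 0.87/4.125 = 0.210909…
E_cross = (-1760/14930) / (0.87/4.125) = -0.5589…
E_cross < 0 ⇒ the goods are complements.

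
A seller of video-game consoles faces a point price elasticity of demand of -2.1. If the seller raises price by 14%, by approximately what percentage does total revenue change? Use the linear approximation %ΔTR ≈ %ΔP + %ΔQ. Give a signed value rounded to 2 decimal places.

-15.40%

%ΔQ ≈ Ed × %ΔP = (-2.1) × (+14%) = -29.4000%
%ΔTR ≈ %ΔP + %ΔQ = (+14%) + (-29.4000%) = -15.4000%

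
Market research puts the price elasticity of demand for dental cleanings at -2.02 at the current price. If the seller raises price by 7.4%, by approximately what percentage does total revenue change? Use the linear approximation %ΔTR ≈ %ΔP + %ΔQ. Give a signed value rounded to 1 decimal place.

-7.5%

%ΔQ ≈ Ed × %ΔP = (-2.02) × (+7.4%) = -14.9480%
%ΔTR ≈ %ΔP + %ΔQ = (+7.4%) + (-14.9480%) = -7.5480%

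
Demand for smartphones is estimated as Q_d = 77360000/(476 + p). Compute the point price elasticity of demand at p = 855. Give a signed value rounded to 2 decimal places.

-0.64

dQ_d/dp = −77360000/(476 + p)² = -43.6677. At p = 855, Q_d = 58121.7.
Ed = (dQ_d/dp)·(p/Q_d) = (-43.6677) × (855/58121.7) = -0.6423…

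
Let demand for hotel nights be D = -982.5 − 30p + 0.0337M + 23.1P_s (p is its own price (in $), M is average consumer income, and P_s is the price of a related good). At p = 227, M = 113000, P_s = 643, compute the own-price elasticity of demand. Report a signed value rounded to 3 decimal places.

-0.627

At the given values, D = -982.5 − 30(227) + 0.0337(113000) + 23.1(643) = 10868.9.
∂D/∂p = −30.
E = (-30) × (227/10868.9) = -0.62655…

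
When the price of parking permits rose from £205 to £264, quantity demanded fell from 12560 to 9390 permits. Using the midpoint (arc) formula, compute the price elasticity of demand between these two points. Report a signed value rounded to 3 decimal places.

-1.148

%ΔQ = (9390 − 12560) / [(12560 + 9390)/2] = -3170/10975 = -0.288838…
%ΔP = (264 − 205) / [(205 + 264)/2] = 59/234.5 = 0.251599…
Arc Ed = %ΔQ / %ΔP = (-3170/10975) / (59/234.5) = -1.14800…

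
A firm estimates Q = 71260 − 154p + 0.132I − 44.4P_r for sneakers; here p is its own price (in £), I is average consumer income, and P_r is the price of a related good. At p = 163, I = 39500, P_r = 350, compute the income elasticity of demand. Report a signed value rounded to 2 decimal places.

At the given values, Q = 71260 − 154(163) + 0.132(39500) − 44.4(350) = 35832.
∂Q/∂I = 0.132.
E = (0.132) × (39500/35832) = 0.1455…

0.15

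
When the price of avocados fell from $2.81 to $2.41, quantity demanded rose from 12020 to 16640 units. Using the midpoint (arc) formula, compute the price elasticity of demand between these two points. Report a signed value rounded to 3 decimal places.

-2.104

%ΔQ = (16640 − 12020) / [(12020 + 16640)/2] = 4620/14330 = 0.322400…
%ΔP = (2.41 − 2.81) / [(2.81 + 2.41)/2] = -0.4/2.61 = -0.153256…
Arc Ed = %ΔQ / %ΔP = (4620/14330) / (-0.4/2.61) = -2.10366…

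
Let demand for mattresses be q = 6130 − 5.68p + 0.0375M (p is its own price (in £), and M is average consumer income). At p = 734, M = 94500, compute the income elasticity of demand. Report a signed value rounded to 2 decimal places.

At the given values, q = 6130 − 5.68(734) + 0.0375(94500) = 5504.63.
∂q/∂M = 0.0375.
E = (0.0375) × (94500/5504.63) = 0.6437…

0.64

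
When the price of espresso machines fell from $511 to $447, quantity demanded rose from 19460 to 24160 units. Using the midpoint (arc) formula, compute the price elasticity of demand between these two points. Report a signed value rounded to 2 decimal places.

-1.61

%ΔQ = (24160 − 19460) / [(19460 + 24160)/2] = 4700/21810 = 0.215497…
%ΔP = (447 − 511) / [(511 + 447)/2] = -64/479 = -0.133611…
Arc Ed = %ΔQ / %ΔP = (4700/21810) / (-64/479) = -1.6128…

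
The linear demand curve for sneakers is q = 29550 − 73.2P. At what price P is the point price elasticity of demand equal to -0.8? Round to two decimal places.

Ed = −73.2P/(29550 − 73.2P). Set this equal to -0.8:
73.2P = 0.8·(29550 − 73.2P) ⇒ 73.2P(1 + 0.8) = 0.8·29550
P = 0.8·29550 / (73.2·1.8) = 179.4171…

179.42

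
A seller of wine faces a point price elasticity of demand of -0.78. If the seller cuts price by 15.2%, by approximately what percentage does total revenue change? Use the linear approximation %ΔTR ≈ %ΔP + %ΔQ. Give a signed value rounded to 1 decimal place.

%ΔQ ≈ Ed × %ΔP = (-0.78) × (-15.2%) = +11.8560%
%ΔTR ≈ %ΔP + %ΔQ = (-15.2%) + (+11.8560%) = -3.3440%

-3.3%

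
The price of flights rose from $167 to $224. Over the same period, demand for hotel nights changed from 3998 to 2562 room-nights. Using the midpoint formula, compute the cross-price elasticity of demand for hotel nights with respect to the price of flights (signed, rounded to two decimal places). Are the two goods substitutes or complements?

%ΔQ_{hotel nights} = (2562 − 3998)/avg = -1436/3280 = -0.437804…
%ΔP_{flights} = (224 − 167)/avg = 57/195.5 = 0.291560…
E_cross = (-1436/3280) / (57/195.5) = -1.5015…
E_cross < 0 ⇒ the goods are complements.

-1.50; complements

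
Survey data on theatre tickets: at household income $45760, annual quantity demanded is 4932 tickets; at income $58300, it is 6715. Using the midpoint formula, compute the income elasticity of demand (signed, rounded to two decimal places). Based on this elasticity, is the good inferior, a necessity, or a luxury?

%ΔQ = (6715 − 4932)/[( 4932 + 6715)/2] = 1783/5823.5 = 0.306173…
%ΔIncome = (58300 − 45760)/[( 45760 + 58300)/2] = 12540/52030 = 0.241014…
E_income = (1783/5823.5) / (12540/52030) = 1.2703…
E_income > 1 ⇒ normal good, luxury.

1.27; luxury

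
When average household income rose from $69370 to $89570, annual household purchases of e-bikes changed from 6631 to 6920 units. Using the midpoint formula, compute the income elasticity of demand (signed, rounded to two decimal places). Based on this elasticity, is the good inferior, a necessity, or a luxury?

%ΔQ = (6920 − 6631)/[( 6631 + 6920)/2] = 289/6775.5 = 0.042653…
%ΔIncome = (89570 − 69370)/[( 69370 + 89570)/2] = 20200/79470 = 0.254183…
E_income = (289/6775.5) / (20200/79470) = 0.1678…
0 < E_income < 1 ⇒ normal good, necessity.

0.17; necessity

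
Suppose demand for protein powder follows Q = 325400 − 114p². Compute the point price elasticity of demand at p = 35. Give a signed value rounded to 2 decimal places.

dQ/dp = −2·114·p = -7980. At p = 35, Q = 185750.
Ed = (dQ/dp)·(p/Q) = (-7980) × (35/185750) = -1.5036…

-1.50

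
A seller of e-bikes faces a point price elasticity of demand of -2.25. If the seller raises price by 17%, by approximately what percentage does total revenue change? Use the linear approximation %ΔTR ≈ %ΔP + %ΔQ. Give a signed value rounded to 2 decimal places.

%ΔQ ≈ Ed × %ΔP = (-2.25) × (+17%) = -38.2500%
%ΔTR ≈ %ΔP + %ΔQ = (+17%) + (-38.2500%) = -21.2500%

-21.25%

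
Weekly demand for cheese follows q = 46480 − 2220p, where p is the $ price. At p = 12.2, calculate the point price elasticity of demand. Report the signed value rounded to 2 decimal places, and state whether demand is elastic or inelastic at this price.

dq/dp = −2220. At p = 12.2, q = 46480 − 2220(12.2) = 19396.
Ed = (dq/dp)·(p/q) = −2220 × (12.2/19396) = -1.3963…
|Ed| = 1.40 > 1, so demand is elastic.

-1.40; elastic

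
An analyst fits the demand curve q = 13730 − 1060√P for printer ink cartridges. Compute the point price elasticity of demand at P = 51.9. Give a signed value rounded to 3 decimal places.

-0.627

dq/dP = −1060/(2√P) = -73.5685. At P = 51.9, q = 6093.58.
Ed = (dq/dP)·(P/q) = (-73.5685) × (51.9/6093.58) = -0.62659…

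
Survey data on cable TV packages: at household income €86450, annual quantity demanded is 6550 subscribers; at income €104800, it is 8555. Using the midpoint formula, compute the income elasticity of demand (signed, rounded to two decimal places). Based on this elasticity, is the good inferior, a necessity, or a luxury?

1.38; luxury

%ΔQ = (8555 − 6550)/[( 6550 + 8555)/2] = 2005/7552.5 = 0.265475…
%ΔIncome = (104800 − 86450)/[( 86450 + 104800)/2] = 18350/95625 = 0.191895…
E_income = (2005/7552.5) / (18350/95625) = 1.3834…
E_income > 1 ⇒ normal good, luxury.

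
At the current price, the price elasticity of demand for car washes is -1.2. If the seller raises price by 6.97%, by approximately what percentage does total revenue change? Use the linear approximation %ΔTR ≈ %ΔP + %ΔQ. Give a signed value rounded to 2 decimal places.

%ΔQ ≈ Ed × %ΔP = (-1.2) × (+6.97%) = -8.3640%
%ΔTR ≈ %ΔP + %ΔQ = (+6.97%) + (-8.3640%) = -1.3940%

-1.39%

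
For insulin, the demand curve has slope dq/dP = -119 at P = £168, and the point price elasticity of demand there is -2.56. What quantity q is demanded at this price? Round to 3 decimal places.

7809.375

Ed = (dq/dP)·(P/q) ⇒ q = (dq/dP)·P/Ed = (-119)·168/(-2.56) = 7809.375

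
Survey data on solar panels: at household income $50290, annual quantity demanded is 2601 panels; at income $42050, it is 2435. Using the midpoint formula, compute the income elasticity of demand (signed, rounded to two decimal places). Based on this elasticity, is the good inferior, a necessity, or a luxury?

%ΔQ = (2435 − 2601)/[( 2601 + 2435)/2] = -166/2518 = -0.065925…
%ΔIncome = (42050 − 50290)/[( 50290 + 42050)/2] = -8240/46170 = -0.178470…
E_income = (-166/2518) / (-8240/46170) = 0.3693…
0 < E_income < 1 ⇒ normal good, necessity.

0.37; necessity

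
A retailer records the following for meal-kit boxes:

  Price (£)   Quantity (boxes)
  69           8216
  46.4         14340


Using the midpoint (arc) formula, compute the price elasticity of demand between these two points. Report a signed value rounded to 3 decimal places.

%ΔQ = (14340 − 8216) / [(8216 + 14340)/2] = 6124/11278 = 0.543004…
%ΔP = (46.4 − 69) / [(69 + 46.4)/2] = -22.6/57.7 = -0.391681…
Arc Ed = %ΔQ / %ΔP = (6124/11278) / (-22.6/57.7) = -1.38634…

-1.386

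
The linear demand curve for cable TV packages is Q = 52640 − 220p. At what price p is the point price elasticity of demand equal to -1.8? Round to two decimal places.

Ed = −220p/(52640 − 220p). Set this equal to -1.8:
220p = 1.8·(52640 − 220p) ⇒ 220p(1 + 1.8) = 1.8·52640
p = 1.8·52640 / (220·2.8) = 153.8181…

153.82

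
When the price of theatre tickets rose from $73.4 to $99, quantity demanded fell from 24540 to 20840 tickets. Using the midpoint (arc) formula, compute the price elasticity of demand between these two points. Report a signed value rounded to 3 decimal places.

%ΔQ = (20840 − 24540) / [(24540 + 20840)/2] = -3700/22690 = -0.163067…
%ΔP = (99 − 73.4) / [(73.4 + 99)/2] = 25.6/86.2 = 0.296983…
Arc Ed = %ΔQ / %ΔP = (-3700/22690) / (25.6/86.2) = -0.54907…

-0.549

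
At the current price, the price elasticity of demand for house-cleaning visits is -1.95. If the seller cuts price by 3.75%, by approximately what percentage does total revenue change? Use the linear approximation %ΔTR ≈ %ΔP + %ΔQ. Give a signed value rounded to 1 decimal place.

%ΔQ ≈ Ed × %ΔP = (-1.95) × (-3.75%) = +7.3125%
%ΔTR ≈ %ΔP + %ΔQ = (-3.75%) + (+7.3125%) = +3.5625%

+3.6%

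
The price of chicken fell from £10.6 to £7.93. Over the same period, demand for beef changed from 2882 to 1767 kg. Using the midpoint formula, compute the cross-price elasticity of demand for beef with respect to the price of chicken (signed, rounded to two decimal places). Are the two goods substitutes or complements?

1.66; substitutes

%ΔQ_{beef} = (1767 − 2882)/avg = -1115/2324.5 = -0.479673…
%ΔP_{chicken} = (7.93 − 10.6)/avg = -2.67/9.265 = -0.288181…
E_cross = (-1115/2324.5) / (-2.67/9.265) = 1.6644…
E_cross > 0 ⇒ the goods are substitutes.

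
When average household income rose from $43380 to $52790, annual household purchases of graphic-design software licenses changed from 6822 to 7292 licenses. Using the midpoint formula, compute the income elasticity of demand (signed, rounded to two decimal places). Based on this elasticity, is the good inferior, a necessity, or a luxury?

0.34; necessity

%ΔQ = (7292 − 6822)/[( 6822 + 7292)/2] = 470/7057 = 0.066600…
%ΔIncome = (52790 − 43380)/[( 43380 + 52790)/2] = 9410/48085 = 0.195695…
E_income = (470/7057) / (9410/48085) = 0.3403…
0 < E_income < 1 ⇒ normal good, necessity.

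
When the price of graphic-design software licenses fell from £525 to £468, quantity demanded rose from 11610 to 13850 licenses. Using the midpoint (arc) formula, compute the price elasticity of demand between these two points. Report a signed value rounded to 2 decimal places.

%ΔQ = (13850 − 11610) / [(11610 + 13850)/2] = 2240/12730 = 0.175962…
%ΔP = (468 − 525) / [(525 + 468)/2] = -57/496.5 = -0.114803…
Arc Ed = %ΔQ / %ΔP = (2240/12730) / (-57/496.5) = -1.5327…

-1.53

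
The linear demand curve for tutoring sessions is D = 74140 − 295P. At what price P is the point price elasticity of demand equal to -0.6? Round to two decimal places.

Ed = −295P/(74140 − 295P). Set this equal to -0.6:
295P = 0.6·(74140 − 295P) ⇒ 295P(1 + 0.6) = 0.6·74140
P = 0.6·74140 / (295·1.6) = 94.2457…

94.25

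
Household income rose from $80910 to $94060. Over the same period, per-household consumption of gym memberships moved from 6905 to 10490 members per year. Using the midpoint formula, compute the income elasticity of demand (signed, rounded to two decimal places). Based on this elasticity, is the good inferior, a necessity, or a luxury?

2.74; luxury

%ΔQ = (10490 − 6905)/[( 6905 + 10490)/2] = 3585/8697.5 = 0.412187…
%ΔIncome = (94060 − 80910)/[( 80910 + 94060)/2] = 13150/87485 = 0.150311…
E_income = (3585/8697.5) / (13150/87485) = 2.7422…
E_income > 1 ⇒ normal good, luxury.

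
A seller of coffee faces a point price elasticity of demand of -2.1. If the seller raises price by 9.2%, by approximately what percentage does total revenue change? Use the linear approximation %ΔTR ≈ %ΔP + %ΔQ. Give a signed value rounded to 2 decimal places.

%ΔQ ≈ Ed × %ΔP = (-2.1) × (+9.2%) = -19.3200%
%ΔTR ≈ %ΔP + %ΔQ = (+9.2%) + (-19.3200%) = -10.1200%

-10.12%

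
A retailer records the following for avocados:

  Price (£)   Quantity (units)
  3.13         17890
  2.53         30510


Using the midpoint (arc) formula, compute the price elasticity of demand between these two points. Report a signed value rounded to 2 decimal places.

%ΔQ = (30510 − 17890) / [(17890 + 30510)/2] = 12620/24200 = 0.521487…
%ΔP = (2.53 − 3.13) / [(3.13 + 2.53)/2] = -0.6/2.83 = -0.212014…
Arc Ed = %ΔQ / %ΔP = (12620/24200) / (-0.6/2.83) = -2.4596…

-2.46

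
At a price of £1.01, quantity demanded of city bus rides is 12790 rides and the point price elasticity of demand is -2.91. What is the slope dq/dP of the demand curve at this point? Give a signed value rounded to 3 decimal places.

-36850.396

Ed = (dq/dP)·(P/q) ⇒ dq/dP = Ed·q/P = (-2.91)·12790/1.01 = -36850.39603…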